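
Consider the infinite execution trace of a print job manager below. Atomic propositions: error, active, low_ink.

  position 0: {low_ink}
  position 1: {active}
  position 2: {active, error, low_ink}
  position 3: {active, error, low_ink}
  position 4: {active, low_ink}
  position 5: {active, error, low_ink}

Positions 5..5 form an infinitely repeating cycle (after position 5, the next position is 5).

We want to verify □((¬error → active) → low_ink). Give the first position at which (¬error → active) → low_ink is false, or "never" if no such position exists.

1

Check (¬error → active) → low_ink at each position in order: 0 ✓.
At position 1 the labels are {active}, so (¬error → active) → low_ink is false there. This is the first violation.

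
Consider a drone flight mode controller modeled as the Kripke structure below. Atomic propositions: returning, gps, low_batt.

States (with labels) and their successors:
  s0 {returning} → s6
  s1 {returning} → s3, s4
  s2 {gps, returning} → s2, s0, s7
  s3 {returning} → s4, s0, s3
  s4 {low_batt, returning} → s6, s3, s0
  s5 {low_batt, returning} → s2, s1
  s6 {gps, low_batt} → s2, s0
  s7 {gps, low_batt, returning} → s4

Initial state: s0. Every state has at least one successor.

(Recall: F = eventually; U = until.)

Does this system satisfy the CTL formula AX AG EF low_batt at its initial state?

Holds

States satisfying AG EF low_batt: {s0, s1, s2, s3, s4, s5, s6, s7}.
States satisfying AX AG EF low_batt: {s0, s1, s2, s3, s4, s5, s6, s7}.
s0 ∈ Sat(AX AG EF low_batt).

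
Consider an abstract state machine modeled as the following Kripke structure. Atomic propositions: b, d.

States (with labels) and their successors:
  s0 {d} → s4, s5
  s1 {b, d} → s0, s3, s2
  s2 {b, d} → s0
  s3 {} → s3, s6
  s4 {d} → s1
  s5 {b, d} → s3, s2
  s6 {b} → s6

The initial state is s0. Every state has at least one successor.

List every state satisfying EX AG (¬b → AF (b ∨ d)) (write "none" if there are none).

States satisfying AG (¬b → AF (b ∨ d)): {s6}.
States satisfying EX AG (¬b → AF (b ∨ d)): {s3, s6}.

{s3, s6}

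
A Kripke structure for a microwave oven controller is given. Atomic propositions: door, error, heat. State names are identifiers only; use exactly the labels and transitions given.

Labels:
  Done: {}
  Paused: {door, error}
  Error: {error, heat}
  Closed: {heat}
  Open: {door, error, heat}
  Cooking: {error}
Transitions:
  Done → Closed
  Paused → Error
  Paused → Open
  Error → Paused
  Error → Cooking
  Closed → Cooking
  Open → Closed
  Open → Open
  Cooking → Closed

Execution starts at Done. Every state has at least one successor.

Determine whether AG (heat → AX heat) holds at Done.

No

States satisfying heat → AX heat: {Done, Paused, Open, Cooking}.
States satisfying AG (heat → AX heat): ∅.
Closed is reachable from Done and violates heat → AX heat, so AG fails at Done.
Done ∉ Sat(AG (heat → AX heat)).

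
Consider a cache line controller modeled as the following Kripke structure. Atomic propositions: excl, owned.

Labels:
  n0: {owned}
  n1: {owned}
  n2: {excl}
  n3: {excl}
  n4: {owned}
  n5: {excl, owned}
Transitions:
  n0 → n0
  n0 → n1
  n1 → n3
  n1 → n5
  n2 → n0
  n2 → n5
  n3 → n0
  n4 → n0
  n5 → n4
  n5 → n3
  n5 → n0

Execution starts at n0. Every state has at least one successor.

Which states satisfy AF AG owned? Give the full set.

States satisfying AG owned: ∅.
States satisfying AF AG owned: ∅.

none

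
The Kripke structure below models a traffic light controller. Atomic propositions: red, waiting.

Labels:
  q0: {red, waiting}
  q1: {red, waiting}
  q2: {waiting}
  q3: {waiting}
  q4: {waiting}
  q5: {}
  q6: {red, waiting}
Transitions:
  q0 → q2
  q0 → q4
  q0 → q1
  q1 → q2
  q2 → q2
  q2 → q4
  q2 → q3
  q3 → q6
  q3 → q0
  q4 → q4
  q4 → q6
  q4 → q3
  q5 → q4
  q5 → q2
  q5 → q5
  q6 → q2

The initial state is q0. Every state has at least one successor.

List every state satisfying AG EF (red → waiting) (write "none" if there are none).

{q0, q1, q2, q3, q4, q5, q6}

States satisfying EF (red → waiting): {q0, q1, q2, q3, q4, q5, q6}.
States satisfying AG EF (red → waiting): {q0, q1, q2, q3, q4, q5, q6}.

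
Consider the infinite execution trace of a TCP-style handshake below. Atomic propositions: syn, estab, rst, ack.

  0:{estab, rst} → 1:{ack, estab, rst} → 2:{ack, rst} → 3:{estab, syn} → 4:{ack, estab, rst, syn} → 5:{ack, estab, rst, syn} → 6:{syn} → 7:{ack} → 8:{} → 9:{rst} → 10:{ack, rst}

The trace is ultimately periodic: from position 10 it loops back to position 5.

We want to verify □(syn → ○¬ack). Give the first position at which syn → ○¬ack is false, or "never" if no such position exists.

Check syn → ○¬ack at each position in order: 0 ✓, 1 ✓, 2 ✓.
At position 3 the labels are {estab, syn} and the next position 4 has {ack, estab, rst, syn}, so syn → ○¬ack is false there. This is the first violation.

3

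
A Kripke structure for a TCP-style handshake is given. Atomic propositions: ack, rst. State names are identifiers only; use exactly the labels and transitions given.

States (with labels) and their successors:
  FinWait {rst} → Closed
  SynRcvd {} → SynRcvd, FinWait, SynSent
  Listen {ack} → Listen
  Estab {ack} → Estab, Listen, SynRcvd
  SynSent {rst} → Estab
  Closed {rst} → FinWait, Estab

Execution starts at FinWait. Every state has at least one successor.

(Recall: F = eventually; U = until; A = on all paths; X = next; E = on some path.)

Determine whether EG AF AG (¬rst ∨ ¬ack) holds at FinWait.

States satisfying AF AG (¬rst ∨ ¬ack): {FinWait, SynRcvd, Listen, Estab, SynSent, Closed}.
States satisfying EG AF AG (¬rst ∨ ¬ack): {FinWait, SynRcvd, Listen, Estab, SynSent, Closed}.
FinWait ∈ Sat(EG AF AG (¬rst ∨ ¬ack)).

Holds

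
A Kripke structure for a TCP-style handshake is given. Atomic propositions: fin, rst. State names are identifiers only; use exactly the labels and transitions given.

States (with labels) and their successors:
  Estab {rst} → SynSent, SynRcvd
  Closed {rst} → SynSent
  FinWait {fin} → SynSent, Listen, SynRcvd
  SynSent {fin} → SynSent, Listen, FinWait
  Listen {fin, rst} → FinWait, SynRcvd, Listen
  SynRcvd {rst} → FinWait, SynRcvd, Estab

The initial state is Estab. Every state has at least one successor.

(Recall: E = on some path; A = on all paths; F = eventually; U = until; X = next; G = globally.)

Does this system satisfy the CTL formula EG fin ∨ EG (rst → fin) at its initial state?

Violated

States satisfying fin: {FinWait, SynSent, Listen}.
States satisfying EG fin: {FinWait, SynSent, Listen}.
States satisfying rst → fin: {FinWait, SynSent, Listen}.
States satisfying EG (rst → fin): {FinWait, SynSent, Listen}.
States satisfying EG fin ∨ EG (rst → fin): {FinWait, SynSent, Listen}.
Estab ∉ Sat(EG fin ∨ EG (rst → fin)).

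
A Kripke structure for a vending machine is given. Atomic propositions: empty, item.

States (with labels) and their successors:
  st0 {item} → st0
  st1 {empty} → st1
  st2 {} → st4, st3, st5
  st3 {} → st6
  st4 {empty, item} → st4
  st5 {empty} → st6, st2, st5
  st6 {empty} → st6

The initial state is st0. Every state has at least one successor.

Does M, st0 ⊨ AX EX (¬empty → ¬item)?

States satisfying EX (¬empty → ¬item): {st1, st2, st3, st4, st5, st6}.
States satisfying AX EX (¬empty → ¬item): {st1, st2, st3, st4, st5, st6}.
st0 ∉ Sat(AX EX (¬empty → ¬item)).

Does not hold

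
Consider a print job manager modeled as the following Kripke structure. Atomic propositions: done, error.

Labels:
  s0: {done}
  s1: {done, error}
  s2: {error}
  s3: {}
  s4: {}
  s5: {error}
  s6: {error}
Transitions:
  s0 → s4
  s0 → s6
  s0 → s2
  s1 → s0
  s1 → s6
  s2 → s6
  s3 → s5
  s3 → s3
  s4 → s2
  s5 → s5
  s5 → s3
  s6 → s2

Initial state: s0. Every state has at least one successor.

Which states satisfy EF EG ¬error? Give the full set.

States satisfying EG ¬error: {s3}.
States satisfying EF EG ¬error: {s3, s5}.

{s3, s5}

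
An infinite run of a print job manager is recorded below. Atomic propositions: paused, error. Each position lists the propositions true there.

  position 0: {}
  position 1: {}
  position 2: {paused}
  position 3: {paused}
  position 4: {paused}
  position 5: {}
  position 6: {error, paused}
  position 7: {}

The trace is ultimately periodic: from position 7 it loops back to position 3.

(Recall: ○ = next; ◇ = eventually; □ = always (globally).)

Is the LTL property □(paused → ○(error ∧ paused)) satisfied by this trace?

Violated

paused → ○(error ∧ paused) must hold at every position from 0 onward. It fails at position 2, so □(paused → ○(error ∧ paused)) is false.
Positions where paused holds: 2, 3, 4, 6.
Check ○(error ∧ paused) at each: 2→fails, 3→fails, 4→fails, 6→fails.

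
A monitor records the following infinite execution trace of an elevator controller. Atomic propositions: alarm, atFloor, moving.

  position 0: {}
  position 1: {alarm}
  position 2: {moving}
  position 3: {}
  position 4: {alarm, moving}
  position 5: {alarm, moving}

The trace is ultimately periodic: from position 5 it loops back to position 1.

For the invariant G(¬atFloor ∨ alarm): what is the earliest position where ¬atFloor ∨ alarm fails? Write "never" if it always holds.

never

¬atFloor ∨ alarm holds at every position 0..5, and those are all the positions the trace ever visits, so the invariant G(¬atFloor ∨ alarm) is never violated.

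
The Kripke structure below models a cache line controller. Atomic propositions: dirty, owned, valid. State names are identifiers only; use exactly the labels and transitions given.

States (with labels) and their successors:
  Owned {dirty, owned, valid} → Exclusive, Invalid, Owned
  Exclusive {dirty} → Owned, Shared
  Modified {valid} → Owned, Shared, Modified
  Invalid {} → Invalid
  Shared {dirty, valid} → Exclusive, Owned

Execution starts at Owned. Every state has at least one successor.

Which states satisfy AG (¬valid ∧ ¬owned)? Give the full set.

States satisfying ¬valid ∧ ¬owned: {Exclusive, Invalid}.
States satisfying AG (¬valid ∧ ¬owned): {Invalid}.

{Invalid}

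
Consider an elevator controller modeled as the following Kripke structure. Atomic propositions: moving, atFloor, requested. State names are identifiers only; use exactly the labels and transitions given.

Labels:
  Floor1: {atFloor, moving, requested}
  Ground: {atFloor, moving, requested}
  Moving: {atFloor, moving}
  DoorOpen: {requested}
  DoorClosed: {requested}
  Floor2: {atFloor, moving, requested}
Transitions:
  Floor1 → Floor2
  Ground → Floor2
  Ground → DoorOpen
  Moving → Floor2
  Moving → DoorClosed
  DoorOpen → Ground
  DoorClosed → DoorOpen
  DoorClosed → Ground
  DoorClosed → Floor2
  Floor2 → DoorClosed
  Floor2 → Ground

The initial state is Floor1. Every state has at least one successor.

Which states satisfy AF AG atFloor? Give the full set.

none

States satisfying AG atFloor: ∅.
States satisfying AF AG atFloor: ∅.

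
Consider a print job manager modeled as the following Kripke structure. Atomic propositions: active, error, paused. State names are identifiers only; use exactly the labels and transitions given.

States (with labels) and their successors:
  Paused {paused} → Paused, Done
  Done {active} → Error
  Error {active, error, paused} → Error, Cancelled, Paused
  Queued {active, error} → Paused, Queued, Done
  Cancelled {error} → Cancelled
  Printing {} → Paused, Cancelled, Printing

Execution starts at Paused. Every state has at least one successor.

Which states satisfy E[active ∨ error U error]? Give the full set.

States satisfying active ∨ error: {Done, Error, Queued, Cancelled}.
States satisfying error: {Error, Queued, Cancelled}.
States satisfying E[active ∨ error U error]: {Done, Error, Queued, Cancelled}.

{Done, Error, Queued, Cancelled}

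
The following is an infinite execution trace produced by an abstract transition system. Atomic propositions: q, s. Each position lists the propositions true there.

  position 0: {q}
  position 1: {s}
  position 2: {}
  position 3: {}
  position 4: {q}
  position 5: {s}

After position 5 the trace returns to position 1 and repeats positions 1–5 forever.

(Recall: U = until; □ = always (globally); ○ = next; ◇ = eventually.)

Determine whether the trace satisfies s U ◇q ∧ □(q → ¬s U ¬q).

Walking from position 0: ◇q first holds at position 0, and s holds at every earlier position along the way, so s U ◇q holds.
q → ¬s U ¬q holds at every position 0..5, and those are all positions ever visited, so □(q → ¬s U ¬q) holds.
Positions where q holds: 0, 4.
Check ¬s U ¬q at each: 0→ok, 4→ok.
At position 0: s U ◇q is true; □(q → ¬s U ¬q) is true; so s U ◇q ∧ □(q → ¬s U ¬q) is true.

Satisfied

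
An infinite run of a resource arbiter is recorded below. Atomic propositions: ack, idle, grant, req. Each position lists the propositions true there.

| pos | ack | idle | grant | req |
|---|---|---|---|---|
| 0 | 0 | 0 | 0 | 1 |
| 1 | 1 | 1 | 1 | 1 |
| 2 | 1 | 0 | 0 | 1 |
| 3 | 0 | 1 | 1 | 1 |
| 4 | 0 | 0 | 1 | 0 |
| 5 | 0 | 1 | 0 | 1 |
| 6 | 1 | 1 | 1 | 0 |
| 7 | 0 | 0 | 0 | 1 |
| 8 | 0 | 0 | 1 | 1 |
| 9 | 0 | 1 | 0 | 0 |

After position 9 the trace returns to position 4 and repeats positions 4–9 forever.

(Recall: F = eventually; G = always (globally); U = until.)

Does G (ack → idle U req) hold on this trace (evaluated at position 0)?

Satisfied

ack → idle U req holds at every position 0..9, and those are all positions ever visited, so G (ack → idle U req) holds.
Positions where ack holds: 1, 2, 6.
Check idle U req at each: 1→ok, 2→ok, 6→ok.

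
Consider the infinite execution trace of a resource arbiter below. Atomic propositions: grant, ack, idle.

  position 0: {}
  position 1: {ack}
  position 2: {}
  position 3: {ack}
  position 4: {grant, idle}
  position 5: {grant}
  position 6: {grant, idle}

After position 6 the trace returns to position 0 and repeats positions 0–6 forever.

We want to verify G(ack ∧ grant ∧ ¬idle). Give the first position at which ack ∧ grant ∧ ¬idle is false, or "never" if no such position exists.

0

At position 0 the labels are {}, so ack ∧ grant ∧ ¬idle is false there. This is the first violation.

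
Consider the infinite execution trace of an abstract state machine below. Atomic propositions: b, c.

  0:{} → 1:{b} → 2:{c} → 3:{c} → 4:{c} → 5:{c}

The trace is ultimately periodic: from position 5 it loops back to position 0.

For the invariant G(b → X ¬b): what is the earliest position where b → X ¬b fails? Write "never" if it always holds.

b → X ¬b holds at every position 0..5, and those are all the positions the trace ever visits, so the invariant G(b → X ¬b) is never violated.

never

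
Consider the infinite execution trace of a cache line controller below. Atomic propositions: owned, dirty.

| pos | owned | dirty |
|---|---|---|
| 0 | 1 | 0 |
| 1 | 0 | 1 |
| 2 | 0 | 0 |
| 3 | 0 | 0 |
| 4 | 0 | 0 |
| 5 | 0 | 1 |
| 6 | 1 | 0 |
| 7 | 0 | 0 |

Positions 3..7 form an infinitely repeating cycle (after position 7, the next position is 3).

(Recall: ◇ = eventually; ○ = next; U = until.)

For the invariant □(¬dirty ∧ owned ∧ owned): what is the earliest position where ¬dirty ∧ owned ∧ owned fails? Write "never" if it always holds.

Check ¬dirty ∧ owned ∧ owned at each position in order: 0 ✓.
At position 1 the labels are {dirty}, so ¬dirty ∧ owned ∧ owned is false there. This is the first violation.

1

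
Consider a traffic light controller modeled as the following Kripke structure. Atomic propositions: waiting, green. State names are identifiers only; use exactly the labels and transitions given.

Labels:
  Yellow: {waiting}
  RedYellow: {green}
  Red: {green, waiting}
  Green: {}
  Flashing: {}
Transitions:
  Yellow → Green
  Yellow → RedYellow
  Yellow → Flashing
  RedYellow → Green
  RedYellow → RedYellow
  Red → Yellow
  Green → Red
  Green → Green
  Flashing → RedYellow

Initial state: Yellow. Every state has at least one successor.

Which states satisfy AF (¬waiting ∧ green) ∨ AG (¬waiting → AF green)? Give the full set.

States satisfying ¬waiting ∧ green: {RedYellow}.
States satisfying AF (¬waiting ∧ green): {RedYellow, Flashing}.
States satisfying ¬waiting → AF green: {Yellow, RedYellow, Red, Flashing}.
States satisfying AG (¬waiting → AF green): ∅.
States satisfying AF (¬waiting ∧ green) ∨ AG (¬waiting → AF green): {RedYellow, Flashing}.

{RedYellow, Flashing}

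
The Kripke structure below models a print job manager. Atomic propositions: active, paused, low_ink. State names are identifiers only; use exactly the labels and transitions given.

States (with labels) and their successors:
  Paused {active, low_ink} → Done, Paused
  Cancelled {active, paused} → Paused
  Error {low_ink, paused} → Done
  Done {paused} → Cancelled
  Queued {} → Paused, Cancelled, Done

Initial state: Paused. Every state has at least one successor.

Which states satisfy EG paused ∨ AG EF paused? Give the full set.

{Paused, Cancelled, Error, Done, Queued}

States satisfying paused: {Cancelled, Error, Done}.
States satisfying EG paused: ∅.
States satisfying EF paused: {Paused, Cancelled, Error, Done, Queued}.
States satisfying AG EF paused: {Paused, Cancelled, Error, Done, Queued}.
States satisfying EG paused ∨ AG EF paused: {Paused, Cancelled, Error, Done, Queued}.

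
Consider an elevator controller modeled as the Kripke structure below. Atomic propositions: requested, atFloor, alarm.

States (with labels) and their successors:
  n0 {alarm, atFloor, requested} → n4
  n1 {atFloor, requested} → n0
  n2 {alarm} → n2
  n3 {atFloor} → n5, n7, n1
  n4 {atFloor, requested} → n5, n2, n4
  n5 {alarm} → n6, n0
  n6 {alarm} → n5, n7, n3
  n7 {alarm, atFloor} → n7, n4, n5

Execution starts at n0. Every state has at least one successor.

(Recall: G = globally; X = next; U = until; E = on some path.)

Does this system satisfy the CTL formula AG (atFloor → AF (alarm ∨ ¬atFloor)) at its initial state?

States satisfying atFloor → AF (alarm ∨ ¬atFloor): {n0, n1, n2, n3, n5, n6, n7}.
States satisfying AG (atFloor → AF (alarm ∨ ¬atFloor)): {n2}.
n4 is reachable from n0 and violates atFloor → AF (alarm ∨ ¬atFloor), so AG fails at n0.
n0 ∉ Sat(AG (atFloor → AF (alarm ∨ ¬atFloor))).

No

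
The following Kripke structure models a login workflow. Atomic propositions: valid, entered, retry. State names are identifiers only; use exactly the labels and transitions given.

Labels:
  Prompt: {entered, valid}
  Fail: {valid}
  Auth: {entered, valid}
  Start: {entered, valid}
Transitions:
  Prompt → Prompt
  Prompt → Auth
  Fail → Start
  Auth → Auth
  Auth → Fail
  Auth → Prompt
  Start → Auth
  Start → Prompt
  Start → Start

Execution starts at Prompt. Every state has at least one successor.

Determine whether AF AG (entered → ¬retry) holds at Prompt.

States satisfying AG (entered → ¬retry): {Prompt, Fail, Auth, Start}.
States satisfying AF AG (entered → ¬retry): {Prompt, Fail, Auth, Start}.
Prompt ∈ Sat(AF AG (entered → ¬retry)).

Satisfied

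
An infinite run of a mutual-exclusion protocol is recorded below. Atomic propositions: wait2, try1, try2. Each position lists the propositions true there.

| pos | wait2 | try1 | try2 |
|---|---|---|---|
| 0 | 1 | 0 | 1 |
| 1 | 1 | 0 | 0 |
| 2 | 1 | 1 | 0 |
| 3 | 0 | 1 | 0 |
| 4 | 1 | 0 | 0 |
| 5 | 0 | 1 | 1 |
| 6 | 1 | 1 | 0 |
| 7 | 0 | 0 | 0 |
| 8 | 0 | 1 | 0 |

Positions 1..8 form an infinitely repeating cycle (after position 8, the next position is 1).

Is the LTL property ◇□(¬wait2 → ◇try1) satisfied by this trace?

□(¬wait2 → ◇try1) holds at position 0, which is reachable from 0, so ◇□(¬wait2 → ◇try1) holds.

Holds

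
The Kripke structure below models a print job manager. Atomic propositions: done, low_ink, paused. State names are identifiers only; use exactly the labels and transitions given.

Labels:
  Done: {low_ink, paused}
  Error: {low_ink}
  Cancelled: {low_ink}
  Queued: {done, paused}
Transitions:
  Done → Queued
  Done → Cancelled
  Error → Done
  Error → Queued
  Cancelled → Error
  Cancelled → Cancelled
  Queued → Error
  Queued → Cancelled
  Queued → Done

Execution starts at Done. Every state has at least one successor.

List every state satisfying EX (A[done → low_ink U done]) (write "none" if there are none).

{Done, Error}

States satisfying A[done → low_ink U done]: {Queued}.
States satisfying EX (A[done → low_ink U done]): {Done, Error}.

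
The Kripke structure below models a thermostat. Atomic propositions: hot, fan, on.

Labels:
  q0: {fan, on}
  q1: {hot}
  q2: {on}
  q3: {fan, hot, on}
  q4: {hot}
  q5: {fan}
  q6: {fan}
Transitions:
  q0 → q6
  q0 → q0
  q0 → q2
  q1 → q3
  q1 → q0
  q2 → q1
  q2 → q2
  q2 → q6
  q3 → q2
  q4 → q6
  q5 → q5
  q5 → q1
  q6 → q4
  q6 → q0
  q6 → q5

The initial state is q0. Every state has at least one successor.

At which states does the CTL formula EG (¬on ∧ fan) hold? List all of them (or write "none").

{q5, q6}

States satisfying ¬on ∧ fan: {q5, q6}.
States satisfying EG (¬on ∧ fan): {q5, q6}.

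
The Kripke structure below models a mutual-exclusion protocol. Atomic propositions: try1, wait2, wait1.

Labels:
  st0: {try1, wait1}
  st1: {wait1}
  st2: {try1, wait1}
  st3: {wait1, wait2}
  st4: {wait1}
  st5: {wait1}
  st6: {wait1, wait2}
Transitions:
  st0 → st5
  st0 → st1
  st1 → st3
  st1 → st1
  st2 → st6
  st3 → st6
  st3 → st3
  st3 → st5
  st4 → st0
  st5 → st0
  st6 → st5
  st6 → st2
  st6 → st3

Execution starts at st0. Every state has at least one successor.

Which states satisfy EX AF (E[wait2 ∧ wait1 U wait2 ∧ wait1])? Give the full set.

{st1, st2, st3, st6}

States satisfying AF (E[wait2 ∧ wait1 U wait2 ∧ wait1]): {st2, st3, st6}.
States satisfying EX AF (E[wait2 ∧ wait1 U wait2 ∧ wait1]): {st1, st2, st3, st6}.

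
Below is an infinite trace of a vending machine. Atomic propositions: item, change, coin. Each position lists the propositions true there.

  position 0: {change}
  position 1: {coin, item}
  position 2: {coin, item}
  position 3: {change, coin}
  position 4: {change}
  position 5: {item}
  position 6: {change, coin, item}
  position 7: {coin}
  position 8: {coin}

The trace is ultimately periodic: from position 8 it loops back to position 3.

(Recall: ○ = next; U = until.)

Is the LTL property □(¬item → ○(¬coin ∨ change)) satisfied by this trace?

Does not hold

¬item → ○(¬coin ∨ change) must hold at every position from 0 onward. It fails at position 0, so □(¬item → ○(¬coin ∨ change)) is false.
Positions where ¬item holds: 0, 3, 4, 7, 8.
Check ○(¬coin ∨ change) at each: 0→fails, 3→ok, 4→ok, 7→fails, 8→ok.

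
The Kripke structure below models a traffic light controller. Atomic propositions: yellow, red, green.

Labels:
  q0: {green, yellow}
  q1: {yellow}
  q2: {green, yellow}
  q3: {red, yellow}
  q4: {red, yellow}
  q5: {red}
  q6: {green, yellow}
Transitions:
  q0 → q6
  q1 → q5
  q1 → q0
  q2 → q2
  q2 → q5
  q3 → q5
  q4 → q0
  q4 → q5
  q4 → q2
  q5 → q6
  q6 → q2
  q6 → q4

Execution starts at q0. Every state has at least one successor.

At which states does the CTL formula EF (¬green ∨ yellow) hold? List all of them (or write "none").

States satisfying ¬green ∨ yellow: {q0, q1, q2, q3, q4, q5, q6}.
States satisfying EF (¬green ∨ yellow): {q0, q1, q2, q3, q4, q5, q6}.

{q0, q1, q2, q3, q4, q5, q6}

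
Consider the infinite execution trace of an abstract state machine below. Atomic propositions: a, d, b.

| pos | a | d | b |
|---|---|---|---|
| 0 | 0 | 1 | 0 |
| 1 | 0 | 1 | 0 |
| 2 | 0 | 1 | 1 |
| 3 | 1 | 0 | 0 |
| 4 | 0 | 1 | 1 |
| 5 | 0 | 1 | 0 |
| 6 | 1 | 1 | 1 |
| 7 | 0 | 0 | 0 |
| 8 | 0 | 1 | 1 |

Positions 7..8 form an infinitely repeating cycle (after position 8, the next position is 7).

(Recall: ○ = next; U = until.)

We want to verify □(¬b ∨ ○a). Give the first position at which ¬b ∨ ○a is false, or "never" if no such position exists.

Check ¬b ∨ ○a at each position in order: 0 ✓, 1 ✓, 2 ✓, 3 ✓.
At position 4 the labels are {b, d} and the next position 5 has {d}, so ¬b ∨ ○a is false there. This is the first violation.

4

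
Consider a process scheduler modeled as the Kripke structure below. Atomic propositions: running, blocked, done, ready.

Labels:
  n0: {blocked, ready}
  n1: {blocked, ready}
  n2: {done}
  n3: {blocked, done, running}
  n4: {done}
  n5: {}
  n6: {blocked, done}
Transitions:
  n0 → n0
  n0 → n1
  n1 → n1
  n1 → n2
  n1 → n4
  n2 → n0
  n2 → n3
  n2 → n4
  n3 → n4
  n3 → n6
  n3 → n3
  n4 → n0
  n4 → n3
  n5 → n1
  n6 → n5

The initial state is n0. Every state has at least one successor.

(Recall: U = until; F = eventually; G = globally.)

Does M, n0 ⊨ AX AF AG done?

States satisfying AF AG done: ∅.
States satisfying AX AF AG done: ∅.
n0 ∉ Sat(AX AF AG done).

Does not hold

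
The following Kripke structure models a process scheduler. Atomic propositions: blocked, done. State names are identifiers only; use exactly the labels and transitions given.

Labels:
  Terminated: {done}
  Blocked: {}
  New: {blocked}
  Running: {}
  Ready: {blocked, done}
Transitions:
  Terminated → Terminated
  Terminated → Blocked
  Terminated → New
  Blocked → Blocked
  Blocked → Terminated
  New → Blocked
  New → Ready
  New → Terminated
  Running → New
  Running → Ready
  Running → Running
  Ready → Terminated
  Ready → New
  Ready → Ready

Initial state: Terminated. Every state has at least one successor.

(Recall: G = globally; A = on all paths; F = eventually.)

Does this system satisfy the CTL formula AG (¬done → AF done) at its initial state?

States satisfying ¬done → AF done: {Terminated, Ready}.
States satisfying AG (¬done → AF done): ∅.
Blocked is reachable from Terminated and violates ¬done → AF done, so AG fails at Terminated.
Terminated ∉ Sat(AG (¬done → AF done)).

Violated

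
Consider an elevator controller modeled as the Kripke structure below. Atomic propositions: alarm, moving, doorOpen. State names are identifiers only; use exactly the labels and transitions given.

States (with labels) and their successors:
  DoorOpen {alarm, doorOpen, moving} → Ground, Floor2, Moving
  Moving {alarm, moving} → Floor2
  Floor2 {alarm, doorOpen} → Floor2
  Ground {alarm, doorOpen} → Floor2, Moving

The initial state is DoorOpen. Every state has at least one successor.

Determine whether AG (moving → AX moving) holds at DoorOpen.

Does not hold

States satisfying moving → AX moving: {Floor2, Ground}.
States satisfying AG (moving → AX moving): {Floor2}.
DoorOpen is reachable from DoorOpen and violates moving → AX moving, so AG fails at DoorOpen.
DoorOpen ∉ Sat(AG (moving → AX moving)).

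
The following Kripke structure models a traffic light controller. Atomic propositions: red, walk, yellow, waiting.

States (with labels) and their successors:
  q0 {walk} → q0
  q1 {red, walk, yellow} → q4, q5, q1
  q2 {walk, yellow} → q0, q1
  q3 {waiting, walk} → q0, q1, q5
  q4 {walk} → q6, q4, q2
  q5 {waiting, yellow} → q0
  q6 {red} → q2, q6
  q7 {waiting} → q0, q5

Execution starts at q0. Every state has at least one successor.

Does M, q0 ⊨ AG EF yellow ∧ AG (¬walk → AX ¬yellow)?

States satisfying EF yellow: {q1, q2, q3, q4, q5, q6, q7}.
States satisfying AG EF yellow: ∅.
States satisfying ¬walk → AX ¬yellow: {q0, q1, q2, q3, q4, q5}.
States satisfying AG (¬walk → AX ¬yellow): {q0, q5}.
States satisfying AG EF yellow ∧ AG (¬walk → AX ¬yellow): ∅.
q0 ∉ Sat(AG EF yellow ∧ AG (¬walk → AX ¬yellow)).

Does not hold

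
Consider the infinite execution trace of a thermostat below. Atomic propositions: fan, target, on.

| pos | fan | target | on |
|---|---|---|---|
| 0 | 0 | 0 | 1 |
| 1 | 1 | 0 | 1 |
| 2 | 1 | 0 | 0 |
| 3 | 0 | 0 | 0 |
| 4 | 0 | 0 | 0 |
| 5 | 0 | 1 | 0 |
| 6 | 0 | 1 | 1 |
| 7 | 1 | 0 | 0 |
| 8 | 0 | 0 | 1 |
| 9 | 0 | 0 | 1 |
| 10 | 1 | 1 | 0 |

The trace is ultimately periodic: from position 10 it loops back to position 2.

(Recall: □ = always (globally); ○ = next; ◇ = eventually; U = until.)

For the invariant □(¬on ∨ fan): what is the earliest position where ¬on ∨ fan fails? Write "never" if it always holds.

At position 0 the labels are {on}, so ¬on ∨ fan is false there. This is the first violation.

0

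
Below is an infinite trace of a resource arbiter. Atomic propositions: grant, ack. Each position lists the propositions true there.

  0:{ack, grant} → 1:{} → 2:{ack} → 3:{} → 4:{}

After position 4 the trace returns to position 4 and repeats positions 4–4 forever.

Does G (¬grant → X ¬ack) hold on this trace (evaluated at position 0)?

¬grant → X ¬ack must hold at every position from 0 onward. It fails at position 1, so G (¬grant → X ¬ack) is false.
Positions where ¬grant holds: 1, 2, 3, 4.
Check X ¬ack at each: 1→fails, 2→ok, 3→ok, 4→ok.

Does not hold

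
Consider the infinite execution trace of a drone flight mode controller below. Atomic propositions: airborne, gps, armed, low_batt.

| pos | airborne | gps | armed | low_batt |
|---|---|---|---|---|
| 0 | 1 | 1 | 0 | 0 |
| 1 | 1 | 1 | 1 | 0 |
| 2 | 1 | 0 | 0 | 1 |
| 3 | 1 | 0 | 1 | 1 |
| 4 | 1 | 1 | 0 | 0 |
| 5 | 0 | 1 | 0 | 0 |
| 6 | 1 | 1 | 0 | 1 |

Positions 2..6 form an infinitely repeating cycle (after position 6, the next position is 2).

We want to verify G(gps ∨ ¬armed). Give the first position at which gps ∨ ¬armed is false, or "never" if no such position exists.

3

Check gps ∨ ¬armed at each position in order: 0 ✓, 1 ✓, 2 ✓.
At position 3 the labels are {airborne, armed, low_batt}, so gps ∨ ¬armed is false there. This is the first violation.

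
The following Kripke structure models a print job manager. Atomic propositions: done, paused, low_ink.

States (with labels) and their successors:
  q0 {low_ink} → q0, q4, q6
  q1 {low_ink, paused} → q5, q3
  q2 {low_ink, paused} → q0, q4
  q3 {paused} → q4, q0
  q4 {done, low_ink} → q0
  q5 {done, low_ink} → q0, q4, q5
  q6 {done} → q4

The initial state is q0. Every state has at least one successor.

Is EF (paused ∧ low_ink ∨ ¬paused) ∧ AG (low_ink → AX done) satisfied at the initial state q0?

No

States satisfying paused ∧ low_ink ∨ ¬paused: {q0, q1, q2, q4, q5, q6}.
States satisfying EF (paused ∧ low_ink ∨ ¬paused): {q0, q1, q2, q3, q4, q5, q6}.
States satisfying low_ink → AX done: {q3, q6}.
States satisfying AG (low_ink → AX done): ∅.
States satisfying EF (paused ∧ low_ink ∨ ¬paused) ∧ AG (low_ink → AX done): ∅.
q0 ∉ Sat(EF (paused ∧ low_ink ∨ ¬paused) ∧ AG (low_ink → AX done)).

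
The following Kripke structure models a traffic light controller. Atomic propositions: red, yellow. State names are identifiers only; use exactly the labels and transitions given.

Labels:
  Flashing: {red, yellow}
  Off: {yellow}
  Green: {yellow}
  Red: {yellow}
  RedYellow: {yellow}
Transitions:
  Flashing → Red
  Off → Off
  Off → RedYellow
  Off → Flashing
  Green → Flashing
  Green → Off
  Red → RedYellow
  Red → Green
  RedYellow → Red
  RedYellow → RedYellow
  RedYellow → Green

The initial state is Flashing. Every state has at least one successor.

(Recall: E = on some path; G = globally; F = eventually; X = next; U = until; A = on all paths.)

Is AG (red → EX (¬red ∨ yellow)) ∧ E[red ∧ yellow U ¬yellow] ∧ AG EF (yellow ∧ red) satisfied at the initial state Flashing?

Does not hold

States satisfying red → EX (¬red ∨ yellow): {Flashing, Off, Green, Red, RedYellow}.
States satisfying AG (red → EX (¬red ∨ yellow)): {Flashing, Off, Green, Red, RedYellow}.
States satisfying red ∧ yellow: {Flashing}.
States satisfying ¬yellow: ∅.
States satisfying E[red ∧ yellow U ¬yellow]: ∅.
States satisfying EF (yellow ∧ red): {Flashing, Off, Green, Red, RedYellow}.
States satisfying AG EF (yellow ∧ red): {Flashing, Off, Green, Red, RedYellow}.
States satisfying E[red ∧ yellow U ¬yellow] ∧ AG EF (yellow ∧ red): ∅.
States satisfying AG (red → EX (¬red ∨ yellow)) ∧ E[red ∧ yellow U ¬yellow] ∧ AG EF (yellow ∧ red): ∅.
Flashing ∉ Sat(AG (red → EX (¬red ∨ yellow)) ∧ E[red ∧ yellow U ¬yellow] ∧ AG EF (yellow ∧ red)).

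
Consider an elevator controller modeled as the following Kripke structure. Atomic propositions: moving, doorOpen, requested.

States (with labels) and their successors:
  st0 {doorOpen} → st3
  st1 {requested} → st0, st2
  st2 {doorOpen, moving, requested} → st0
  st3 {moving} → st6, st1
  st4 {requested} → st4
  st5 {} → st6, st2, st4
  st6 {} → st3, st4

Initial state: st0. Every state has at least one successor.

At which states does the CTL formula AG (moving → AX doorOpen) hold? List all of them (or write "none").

States satisfying moving → AX doorOpen: {st0, st1, st2, st4, st5, st6}.
States satisfying AG (moving → AX doorOpen): {st4}.

{st4}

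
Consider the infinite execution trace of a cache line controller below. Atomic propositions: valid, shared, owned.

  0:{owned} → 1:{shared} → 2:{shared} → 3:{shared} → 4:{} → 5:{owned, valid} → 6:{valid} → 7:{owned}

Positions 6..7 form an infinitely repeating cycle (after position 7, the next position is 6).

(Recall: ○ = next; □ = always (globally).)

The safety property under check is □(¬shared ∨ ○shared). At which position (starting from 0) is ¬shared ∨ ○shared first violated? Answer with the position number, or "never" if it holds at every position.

Check ¬shared ∨ ○shared at each position in order: 0 ✓, 1 ✓, 2 ✓.
At position 3 the labels are {shared} and the next position 4 has {}, so ¬shared ∨ ○shared is false there. This is the first violation.

3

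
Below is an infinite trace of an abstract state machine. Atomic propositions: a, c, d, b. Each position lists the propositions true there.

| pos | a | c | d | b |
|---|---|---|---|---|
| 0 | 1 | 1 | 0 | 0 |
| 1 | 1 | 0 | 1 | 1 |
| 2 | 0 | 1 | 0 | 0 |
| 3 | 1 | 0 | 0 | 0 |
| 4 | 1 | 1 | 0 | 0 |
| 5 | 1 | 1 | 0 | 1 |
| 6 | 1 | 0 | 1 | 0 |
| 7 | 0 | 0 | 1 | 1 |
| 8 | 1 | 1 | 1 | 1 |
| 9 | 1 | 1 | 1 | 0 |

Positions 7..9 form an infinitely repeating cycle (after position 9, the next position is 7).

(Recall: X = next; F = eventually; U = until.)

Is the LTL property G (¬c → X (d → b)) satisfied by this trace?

Yes

¬c → X (d → b) holds at every position 0..9, and those are all positions ever visited, so G (¬c → X (d → b)) holds.
Positions where ¬c holds: 1, 3, 6, 7.
Check X (d → b) at each: 1→ok, 3→ok, 6→ok, 7→ok.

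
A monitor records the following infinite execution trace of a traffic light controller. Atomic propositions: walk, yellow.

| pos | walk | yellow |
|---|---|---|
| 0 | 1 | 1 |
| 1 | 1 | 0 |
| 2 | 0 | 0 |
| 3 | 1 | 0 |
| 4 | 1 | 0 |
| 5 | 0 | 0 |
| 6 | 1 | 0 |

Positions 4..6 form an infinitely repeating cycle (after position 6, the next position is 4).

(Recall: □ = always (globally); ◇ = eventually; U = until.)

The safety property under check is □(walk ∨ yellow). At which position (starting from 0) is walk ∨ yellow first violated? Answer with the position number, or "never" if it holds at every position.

2

Check walk ∨ yellow at each position in order: 0 ✓, 1 ✓.
At position 2 the labels are {}, so walk ∨ yellow is false there. This is the first violation.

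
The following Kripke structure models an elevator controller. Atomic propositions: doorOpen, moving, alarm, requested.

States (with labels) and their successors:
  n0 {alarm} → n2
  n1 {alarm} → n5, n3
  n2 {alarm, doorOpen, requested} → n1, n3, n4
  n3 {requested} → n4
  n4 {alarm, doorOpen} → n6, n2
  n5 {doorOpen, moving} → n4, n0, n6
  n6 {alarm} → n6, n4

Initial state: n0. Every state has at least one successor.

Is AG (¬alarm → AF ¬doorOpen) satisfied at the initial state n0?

Does not hold

States satisfying ¬alarm → AF ¬doorOpen: {n0, n1, n2, n3, n4, n6}.
States satisfying AG (¬alarm → AF ¬doorOpen): ∅.
n5 is reachable from n0 and violates ¬alarm → AF ¬doorOpen, so AG fails at n0.
n0 ∉ Sat(AG (¬alarm → AF ¬doorOpen)).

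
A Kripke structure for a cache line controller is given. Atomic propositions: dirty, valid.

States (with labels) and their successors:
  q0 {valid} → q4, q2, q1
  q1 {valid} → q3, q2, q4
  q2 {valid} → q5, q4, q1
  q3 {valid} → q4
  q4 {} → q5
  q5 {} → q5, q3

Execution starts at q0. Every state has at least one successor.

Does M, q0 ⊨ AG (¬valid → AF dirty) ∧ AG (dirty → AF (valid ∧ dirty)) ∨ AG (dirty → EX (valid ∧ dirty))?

States satisfying ¬valid → AF dirty: {q0, q1, q2, q3}.
States satisfying AG (¬valid → AF dirty): ∅.
States satisfying dirty → AF (valid ∧ dirty): {q0, q1, q2, q3, q4, q5}.
States satisfying AG (dirty → AF (valid ∧ dirty)): {q0, q1, q2, q3, q4, q5}.
States satisfying dirty → EX (valid ∧ dirty): {q0, q1, q2, q3, q4, q5}.
States satisfying AG (dirty → EX (valid ∧ dirty)): {q0, q1, q2, q3, q4, q5}.
States satisfying AG (¬valid → AF dirty) ∧ AG (dirty → AF (valid ∧ dirty)) ∨ AG (dirty → EX (valid ∧ dirty)): {q0, q1, q2, q3, q4, q5}.
q0 ∈ Sat(AG (¬valid → AF dirty) ∧ AG (dirty → AF (valid ∧ dirty)) ∨ AG (dirty → EX (valid ∧ dirty))).

Satisfied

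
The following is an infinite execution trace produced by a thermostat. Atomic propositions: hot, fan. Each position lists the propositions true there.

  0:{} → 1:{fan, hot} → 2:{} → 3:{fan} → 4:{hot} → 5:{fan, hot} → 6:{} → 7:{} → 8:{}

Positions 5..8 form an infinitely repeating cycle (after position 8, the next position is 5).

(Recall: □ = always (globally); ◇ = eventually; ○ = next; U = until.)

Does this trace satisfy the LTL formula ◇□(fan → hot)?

Holds

□(fan → hot) holds at position 4, which is reachable from 0, so ◇□(fan → hot) holds.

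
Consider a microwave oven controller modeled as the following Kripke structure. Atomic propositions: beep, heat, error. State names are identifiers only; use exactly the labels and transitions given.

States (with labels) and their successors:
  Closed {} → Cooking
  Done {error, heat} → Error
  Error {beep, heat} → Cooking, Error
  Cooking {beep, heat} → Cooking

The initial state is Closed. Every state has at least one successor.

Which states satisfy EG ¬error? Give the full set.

{Closed, Error, Cooking}

States satisfying ¬error: {Closed, Error, Cooking}.
States satisfying EG ¬error: {Closed, Error, Cooking}.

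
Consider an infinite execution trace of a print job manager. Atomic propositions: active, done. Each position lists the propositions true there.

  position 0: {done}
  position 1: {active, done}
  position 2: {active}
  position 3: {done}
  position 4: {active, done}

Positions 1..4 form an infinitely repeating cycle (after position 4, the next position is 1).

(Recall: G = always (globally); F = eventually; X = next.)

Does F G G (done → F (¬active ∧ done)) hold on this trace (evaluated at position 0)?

Yes

G G (done → F (¬active ∧ done)) holds at position 0, which is reachable from 0, so F G G (done → F (¬active ∧ done)) holds.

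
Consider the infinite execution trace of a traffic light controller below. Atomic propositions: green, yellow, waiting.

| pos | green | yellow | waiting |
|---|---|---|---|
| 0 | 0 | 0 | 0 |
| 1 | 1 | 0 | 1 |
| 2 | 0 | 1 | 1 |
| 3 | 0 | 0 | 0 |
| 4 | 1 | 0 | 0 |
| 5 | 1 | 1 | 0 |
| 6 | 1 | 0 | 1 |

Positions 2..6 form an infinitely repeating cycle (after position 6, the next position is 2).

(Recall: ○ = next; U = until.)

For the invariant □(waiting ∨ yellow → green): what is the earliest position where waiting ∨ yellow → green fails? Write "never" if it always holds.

Check waiting ∨ yellow → green at each position in order: 0 ✓, 1 ✓.
At position 2 the labels are {waiting, yellow}, so waiting ∨ yellow → green is false there. This is the first violation.

2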